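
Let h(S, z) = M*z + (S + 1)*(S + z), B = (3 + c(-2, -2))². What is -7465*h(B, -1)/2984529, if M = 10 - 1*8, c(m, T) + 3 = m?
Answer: -97045/2984529 ≈ -0.032516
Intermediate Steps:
c(m, T) = -3 + m
B = 4 (B = (3 + (-3 - 2))² = (3 - 5)² = (-2)² = 4)
M = 2 (M = 10 - 8 = 2)
h(S, z) = 2*z + (1 + S)*(S + z) (h(S, z) = 2*z + (S + 1)*(S + z) = 2*z + (1 + S)*(S + z))
-7465*h(B, -1)/2984529 = -7465*(4 + 4² + 3*(-1) + 4*(-1))/2984529 = -7465*(4 + 16 - 3 - 4)*(1/2984529) = -7465*13*(1/2984529) = -97045*1/2984529 = -97045/2984529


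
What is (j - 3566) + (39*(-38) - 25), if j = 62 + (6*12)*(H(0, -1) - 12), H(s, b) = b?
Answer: -5947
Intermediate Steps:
j = -874 (j = 62 + (6*12)*(-1 - 12) = 62 + 72*(-13) = 62 - 936 = -874)
(j - 3566) + (39*(-38) - 25) = (-874 - 3566) + (39*(-38) - 25) = -4440 + (-1482 - 25) = -4440 - 1507 = -5947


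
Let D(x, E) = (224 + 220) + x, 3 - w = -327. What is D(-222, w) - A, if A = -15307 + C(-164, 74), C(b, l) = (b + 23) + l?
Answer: 15596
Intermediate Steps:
w = 330 (w = 3 - 1*(-327) = 3 + 327 = 330)
D(x, E) = 444 + x
C(b, l) = 23 + b + l (C(b, l) = (23 + b) + l = 23 + b + l)
A = -15374 (A = -15307 + (23 - 164 + 74) = -15307 - 67 = -15374)
D(-222, w) - A = (444 - 222) - 1*(-15374) = 222 + 15374 = 15596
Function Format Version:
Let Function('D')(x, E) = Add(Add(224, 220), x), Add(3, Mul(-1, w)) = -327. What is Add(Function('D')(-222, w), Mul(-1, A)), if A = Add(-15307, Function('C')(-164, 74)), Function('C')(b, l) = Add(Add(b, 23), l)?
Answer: 15596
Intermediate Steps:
w = 330 (w = Add(3, Mul(-1, -327)) = Add(3, 327) = 330)
Function('D')(x, E) = Add(444, x)
Function('C')(b, l) = Add(23, b, l) (Function('C')(b, l) = Add(Add(23, b), l) = Add(23, b, l))
A = -15374 (A = Add(-15307, Add(23, -164, 74)) = Add(-15307, -67) = -15374)
Add(Function('D')(-222, w), Mul(-1, A)) = Add(Add(444, -222), Mul(-1, -15374)) = Add(222, 15374) = 15596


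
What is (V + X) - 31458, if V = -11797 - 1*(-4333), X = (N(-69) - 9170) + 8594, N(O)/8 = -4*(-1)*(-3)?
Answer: -39594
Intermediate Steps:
N(O) = -96 (N(O) = 8*(-4*(-1)*(-3)) = 8*(4*(-3)) = 8*(-12) = -96)
X = -672 (X = (-96 - 9170) + 8594 = -9266 + 8594 = -672)
V = -7464 (V = -11797 + 4333 = -7464)
(V + X) - 31458 = (-7464 - 672) - 31458 = -8136 - 31458 = -39594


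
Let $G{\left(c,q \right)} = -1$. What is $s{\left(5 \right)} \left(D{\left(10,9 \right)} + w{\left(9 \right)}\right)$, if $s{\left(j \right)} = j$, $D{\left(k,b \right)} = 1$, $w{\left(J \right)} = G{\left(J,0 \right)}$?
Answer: $0$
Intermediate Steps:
$w{\left(J \right)} = -1$
$s{\left(5 \right)} \left(D{\left(10,9 \right)} + w{\left(9 \right)}\right) = 5 \left(1 - 1\right) = 5 \cdot 0 = 0$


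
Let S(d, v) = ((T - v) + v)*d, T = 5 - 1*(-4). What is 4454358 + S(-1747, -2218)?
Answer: 4438635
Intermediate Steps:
T = 9 (T = 5 + 4 = 9)
S(d, v) = 9*d (S(d, v) = ((9 - v) + v)*d = 9*d)
4454358 + S(-1747, -2218) = 4454358 + 9*(-1747) = 4454358 - 15723 = 4438635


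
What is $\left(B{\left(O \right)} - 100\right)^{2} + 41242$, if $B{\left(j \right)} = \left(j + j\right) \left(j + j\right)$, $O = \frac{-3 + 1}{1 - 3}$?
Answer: $50458$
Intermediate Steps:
$O = 1$ ($O = - \frac{2}{-2} = \left(-2\right) \left(- \frac{1}{2}\right) = 1$)
$B{\left(j \right)} = 4 j^{2}$ ($B{\left(j \right)} = 2 j 2 j = 4 j^{2}$)
$\left(B{\left(O \right)} - 100\right)^{2} + 41242 = \left(4 \cdot 1^{2} - 100\right)^{2} + 41242 = \left(4 \cdot 1 - 100\right)^{2} + 41242 = \left(4 - 100\right)^{2} + 41242 = \left(-96\right)^{2} + 41242 = 9216 + 41242 = 50458$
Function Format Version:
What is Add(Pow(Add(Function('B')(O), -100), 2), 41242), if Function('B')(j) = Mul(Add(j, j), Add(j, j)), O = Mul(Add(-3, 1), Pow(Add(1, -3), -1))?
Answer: 50458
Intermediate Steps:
O = 1 (O = Mul(-2, Pow(-2, -1)) = Mul(-2, Rational(-1, 2)) = 1)
Function('B')(j) = Mul(4, Pow(j, 2)) (Function('B')(j) = Mul(Mul(2, j), Mul(2, j)) = Mul(4, Pow(j, 2)))
Add(Pow(Add(Function('B')(O), -100), 2), 41242) = Add(Pow(Add(Mul(4, Pow(1, 2)), -100), 2), 41242) = Add(Pow(Add(Mul(4, 1), -100), 2), 41242) = Add(Pow(Add(4, -100), 2), 41242) = Add(Pow(-96, 2), 41242) = Add(9216, 41242) = 50458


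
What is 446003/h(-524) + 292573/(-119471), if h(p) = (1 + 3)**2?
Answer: 53279743245/1911536 ≈ 27873.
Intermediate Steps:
h(p) = 16 (h(p) = 4**2 = 16)
446003/h(-524) + 292573/(-119471) = 446003/16 + 292573/(-119471) = 446003*(1/16) + 292573*(-1/119471) = 446003/16 - 292573/119471 = 53279743245/1911536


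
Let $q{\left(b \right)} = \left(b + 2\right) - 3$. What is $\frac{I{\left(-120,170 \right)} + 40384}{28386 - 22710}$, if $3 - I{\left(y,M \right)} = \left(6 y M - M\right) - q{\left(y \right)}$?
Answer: $\frac{40709}{1419} \approx 28.689$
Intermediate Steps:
$q{\left(b \right)} = -1 + b$ ($q{\left(b \right)} = \left(2 + b\right) - 3 = -1 + b$)
$I{\left(y,M \right)} = 2 + M + y - 6 M y$ ($I{\left(y,M \right)} = 3 - \left(\left(6 y M - M\right) - \left(-1 + y\right)\right) = 3 - \left(\left(6 M y - M\right) - \left(-1 + y\right)\right) = 3 - \left(\left(- M + 6 M y\right) - \left(-1 + y\right)\right) = 3 - \left(1 - M - y + 6 M y\right) = 2 + M + y - 6 M y$)
$\frac{I{\left(-120,170 \right)} + 40384}{28386 - 22710} = \frac{\left(2 + 170 - 120 - 1020 \left(-120\right)\right) + 40384}{28386 - 22710} = \frac{\left(2 + 170 - 120 + 122400\right) + 40384}{5676} = \left(122452 + 40384\right) \frac{1}{5676} = 162836 \cdot \frac{1}{5676} = \frac{40709}{1419}$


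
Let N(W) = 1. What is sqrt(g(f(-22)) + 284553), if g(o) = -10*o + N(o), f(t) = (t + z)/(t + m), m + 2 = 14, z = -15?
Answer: 3*sqrt(31613) ≈ 533.40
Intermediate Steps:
m = 12 (m = -2 + 14 = 12)
f(t) = (-15 + t)/(12 + t) (f(t) = (t - 15)/(t + 12) = (-15 + t)/(12 + t))
g(o) = 1 - 10*o (g(o) = -10*o + 1 = 1 - 10*o)
sqrt(g(f(-22)) + 284553) = sqrt((1 - 10*(-15 - 22)/(12 - 22)) + 284553) = sqrt((1 - 10*(-37)/(-10)) + 284553) = sqrt((1 - (-1)*(-37)) + 284553) = sqrt((1 - 10*37/10) + 284553) = sqrt((1 - 37) + 284553) = sqrt(-36 + 284553) = sqrt(284517) = 3*sqrt(31613)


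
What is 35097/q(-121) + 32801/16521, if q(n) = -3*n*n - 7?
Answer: 861110393/725767530 ≈ 1.1865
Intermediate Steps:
q(n) = -7 - 3*n² (q(n) = -3*n² - 7 = -7 - 3*n²)
35097/q(-121) + 32801/16521 = 35097/(-7 - 3*(-121)²) + 32801/16521 = 35097/(-7 - 3*14641) + 32801*(1/16521) = 35097/(-7 - 43923) + 32801/16521 = 35097/(-43930) + 32801/16521 = 35097*(-1/43930) + 32801/16521 = -35097/43930 + 32801/16521 = 861110393/725767530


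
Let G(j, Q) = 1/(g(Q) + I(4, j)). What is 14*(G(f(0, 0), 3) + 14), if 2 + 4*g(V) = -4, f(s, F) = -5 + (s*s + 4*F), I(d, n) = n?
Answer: 2520/13 ≈ 193.85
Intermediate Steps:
f(s, F) = -5 + s² + 4*F (f(s, F) = -5 + (s² + 4*F) = -5 + s² + 4*F)
g(V) = -3/2 (g(V) = -½ + (¼)*(-4) = -½ - 1 = -3/2)
G(j, Q) = 1/(-3/2 + j)
14*(G(f(0, 0), 3) + 14) = 14*(2/(-3 + 2*(-5 + 0² + 4*0)) + 14) = 14*(2/(-3 + 2*(-5 + 0 + 0)) + 14) = 14*(2/(-3 + 2*(-5)) + 14) = 14*(2/(-3 - 10) + 14) = 14*(2/(-13) + 14) = 14*(2*(-1/13) + 14) = 14*(-2/13 + 14) = 14*(180/13) = 2520/13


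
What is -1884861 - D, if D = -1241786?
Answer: -643075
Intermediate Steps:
-1884861 - D = -1884861 - 1*(-1241786) = -1884861 + 1241786 = -643075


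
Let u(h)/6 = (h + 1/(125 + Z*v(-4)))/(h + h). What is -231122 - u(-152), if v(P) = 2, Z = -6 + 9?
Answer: -4602160997/19912 ≈ -2.3113e+5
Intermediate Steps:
Z = 3
u(h) = 3*(1/131 + h)/h (u(h) = 6*((h + 1/(125 + 3*2))/(h + h)) = 6*((h + 1/(125 + 6))/((2*h))) = 6*((h + 1/131)*(1/(2*h))) = 6*((1/131 + h)*(1/(2*h))) = 6*((1/131 + h)/(2*h)) = 3*(1/131 + h)/h)
-231122 - u(-152) = -231122 - (3 + (3/131)/(-152)) = -231122 - (3 + (3/131)*(-1/152)) = -231122 - (3 - 3/19912) = -231122 - 1*59733/19912 = -231122 - 59733/19912 = -4602160997/19912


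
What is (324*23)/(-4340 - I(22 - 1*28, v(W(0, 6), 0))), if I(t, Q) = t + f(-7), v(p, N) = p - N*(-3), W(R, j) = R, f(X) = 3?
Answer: -7452/4337 ≈ -1.7182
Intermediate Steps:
v(p, N) = p + 3*N (v(p, N) = p - (-3)*N = p + 3*N)
I(t, Q) = 3 + t (I(t, Q) = t + 3 = 3 + t)
(324*23)/(-4340 - I(22 - 1*28, v(W(0, 6), 0))) = (324*23)/(-4340 - (3 + (22 - 1*28))) = 7452/(-4340 - (3 + (22 - 28))) = 7452/(-4340 - (3 - 6)) = 7452/(-4340 - 1*(-3)) = 7452/(-4340 + 3) = 7452/(-4337) = 7452*(-1/4337) = -7452/4337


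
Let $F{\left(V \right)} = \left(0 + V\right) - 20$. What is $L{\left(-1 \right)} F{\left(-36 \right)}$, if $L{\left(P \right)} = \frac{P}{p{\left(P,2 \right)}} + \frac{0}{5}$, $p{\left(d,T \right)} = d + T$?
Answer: $56$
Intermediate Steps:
$p{\left(d,T \right)} = T + d$
$L{\left(P \right)} = \frac{P}{2 + P}$ ($L{\left(P \right)} = \frac{P}{2 + P} + \frac{0}{5} = \frac{P}{2 + P} + 0 \cdot \frac{1}{5} = \frac{P}{2 + P} + 0 = \frac{P}{2 + P}$)
$F{\left(V \right)} = -20 + V$ ($F{\left(V \right)} = V - 20 = -20 + V$)
$L{\left(-1 \right)} F{\left(-36 \right)} = - \frac{1}{2 - 1} \left(-20 - 36\right) = - 1^{-1} \left(-56\right) = \left(-1\right) 1 \left(-56\right) = \left(-1\right) \left(-56\right) = 56$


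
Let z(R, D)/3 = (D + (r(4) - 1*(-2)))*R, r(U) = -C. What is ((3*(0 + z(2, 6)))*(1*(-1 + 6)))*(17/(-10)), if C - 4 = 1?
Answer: -459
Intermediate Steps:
C = 5 (C = 4 + 1 = 5)
r(U) = -5 (r(U) = -1*5 = -5)
z(R, D) = 3*R*(-3 + D) (z(R, D) = 3*((D + (-5 - 1*(-2)))*R) = 3*((D + (-5 + 2))*R) = 3*((D - 3)*R) = 3*((-3 + D)*R) = 3*(R*(-3 + D)) = 3*R*(-3 + D))
((3*(0 + z(2, 6)))*(1*(-1 + 6)))*(17/(-10)) = ((3*(0 + 3*2*(-3 + 6)))*(1*(-1 + 6)))*(17/(-10)) = ((3*(0 + 3*2*3))*(1*5))*(17*(-⅒)) = ((3*(0 + 18))*5)*(-17/10) = ((3*18)*5)*(-17/10) = (54*5)*(-17/10) = 270*(-17/10) = -459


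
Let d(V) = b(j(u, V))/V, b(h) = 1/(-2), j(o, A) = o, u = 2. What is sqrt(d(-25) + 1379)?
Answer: 19*sqrt(382)/10 ≈ 37.135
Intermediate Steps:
b(h) = -1/2
d(V) = -1/(2*V)
sqrt(d(-25) + 1379) = sqrt(-1/2/(-25) + 1379) = sqrt(-1/2*(-1/25) + 1379) = sqrt(1/50 + 1379) = sqrt(68951/50) = 19*sqrt(382)/10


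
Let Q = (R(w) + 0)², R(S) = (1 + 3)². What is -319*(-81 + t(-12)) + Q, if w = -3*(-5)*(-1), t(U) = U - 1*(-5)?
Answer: 28328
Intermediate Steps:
t(U) = 5 + U (t(U) = U + 5 = 5 + U)
w = -15 (w = 15*(-1) = -15)
R(S) = 16 (R(S) = 4² = 16)
Q = 256 (Q = (16 + 0)² = 16² = 256)
-319*(-81 + t(-12)) + Q = -319*(-81 + (5 - 12)) + 256 = -319*(-81 - 7) + 256 = -319*(-88) + 256 = 28072 + 256 = 28328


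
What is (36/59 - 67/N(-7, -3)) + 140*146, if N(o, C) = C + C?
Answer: 7239929/354 ≈ 20452.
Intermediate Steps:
N(o, C) = 2*C
(36/59 - 67/N(-7, -3)) + 140*146 = (36/59 - 67/(2*(-3))) + 140*146 = (36*(1/59) - 67/(-6)) + 20440 = (36/59 - 67*(-1/6)) + 20440 = (36/59 + 67/6) + 20440 = 4169/354 + 20440 = 7239929/354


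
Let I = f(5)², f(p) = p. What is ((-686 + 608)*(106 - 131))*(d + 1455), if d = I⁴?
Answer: 764556000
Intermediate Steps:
I = 25 (I = 5² = 25)
d = 390625 (d = 25⁴ = 390625)
((-686 + 608)*(106 - 131))*(d + 1455) = ((-686 + 608)*(106 - 131))*(390625 + 1455) = -78*(-25)*392080 = 1950*392080 = 764556000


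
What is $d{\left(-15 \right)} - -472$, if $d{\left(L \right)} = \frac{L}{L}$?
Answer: $473$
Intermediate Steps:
$d{\left(L \right)} = 1$
$d{\left(-15 \right)} - -472 = 1 - -472 = 1 + 472 = 473$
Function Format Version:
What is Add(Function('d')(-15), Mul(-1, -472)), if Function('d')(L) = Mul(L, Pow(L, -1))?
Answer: 473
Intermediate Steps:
Function('d')(L) = 1
Add(Function('d')(-15), Mul(-1, -472)) = Add(1, Mul(-1, -472)) = Add(1, 472) = 473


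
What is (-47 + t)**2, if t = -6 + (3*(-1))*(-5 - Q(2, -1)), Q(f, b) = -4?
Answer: 2500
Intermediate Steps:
t = -3 (t = -6 + (3*(-1))*(-5 - 1*(-4)) = -6 - 3*(-5 + 4) = -6 - 3*(-1) = -6 + 3 = -3)
(-47 + t)**2 = (-47 - 3)**2 = (-50)**2 = 2500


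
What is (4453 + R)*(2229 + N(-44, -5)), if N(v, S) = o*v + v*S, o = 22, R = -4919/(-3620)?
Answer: 23880797699/3620 ≈ 6.5969e+6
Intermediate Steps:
R = 4919/3620 (R = -4919*(-1/3620) = 4919/3620 ≈ 1.3588)
N(v, S) = 22*v + S*v (N(v, S) = 22*v + v*S = 22*v + S*v)
(4453 + R)*(2229 + N(-44, -5)) = (4453 + 4919/3620)*(2229 - 44*(22 - 5)) = 16124779*(2229 - 44*17)/3620 = 16124779*(2229 - 748)/3620 = (16124779/3620)*1481 = 23880797699/3620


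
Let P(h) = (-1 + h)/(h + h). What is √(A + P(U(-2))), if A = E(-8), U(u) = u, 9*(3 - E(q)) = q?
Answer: √167/6 ≈ 2.1538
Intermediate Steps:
E(q) = 3 - q/9
A = 35/9 (A = 3 - ⅑*(-8) = 3 + 8/9 = 35/9 ≈ 3.8889)
P(h) = (-1 + h)/(2*h) (P(h) = (-1 + h)/((2*h)) = (-1 + h)*(1/(2*h)) = (-1 + h)/(2*h))
√(A + P(U(-2))) = √(35/9 + (½)*(-1 - 2)/(-2)) = √(35/9 + (½)*(-½)*(-3)) = √(35/9 + ¾) = √(167/36) = √167/6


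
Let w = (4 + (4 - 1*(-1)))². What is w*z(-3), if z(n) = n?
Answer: -243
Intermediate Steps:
w = 81 (w = (4 + (4 + 1))² = (4 + 5)² = 9² = 81)
w*z(-3) = 81*(-3) = -243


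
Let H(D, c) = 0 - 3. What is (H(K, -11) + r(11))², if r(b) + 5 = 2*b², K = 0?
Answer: 54756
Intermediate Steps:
r(b) = -5 + 2*b²
H(D, c) = -3
(H(K, -11) + r(11))² = (-3 + (-5 + 2*11²))² = (-3 + (-5 + 2*121))² = (-3 + (-5 + 242))² = (-3 + 237)² = 234² = 54756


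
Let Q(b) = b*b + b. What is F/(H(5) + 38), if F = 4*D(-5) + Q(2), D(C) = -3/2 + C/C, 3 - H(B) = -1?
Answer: 2/21 ≈ 0.095238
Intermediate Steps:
H(B) = 4 (H(B) = 3 - 1*(-1) = 3 + 1 = 4)
D(C) = -½ (D(C) = -3*½ + 1 = -3/2 + 1 = -½)
Q(b) = b + b² (Q(b) = b² + b = b + b²)
F = 4 (F = 4*(-½) + 2*(1 + 2) = -2 + 2*3 = -2 + 6 = 4)
F/(H(5) + 38) = 4/(4 + 38) = 4/42 = 4*(1/42) = 2/21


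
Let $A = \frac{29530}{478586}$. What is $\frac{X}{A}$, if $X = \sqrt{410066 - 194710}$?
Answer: $\frac{478586 \sqrt{53839}}{14765} \approx 7521.0$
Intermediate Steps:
$A = \frac{14765}{239293}$ ($A = 29530 \cdot \frac{1}{478586} = \frac{14765}{239293} \approx 0.061703$)
$X = 2 \sqrt{53839}$ ($X = \sqrt{215356} = 2 \sqrt{53839} \approx 464.06$)
$\frac{X}{A} = \frac{2 \sqrt{53839}}{\frac{14765}{239293}} = 2 \sqrt{53839} \cdot \frac{239293}{14765} = \frac{478586 \sqrt{53839}}{14765}$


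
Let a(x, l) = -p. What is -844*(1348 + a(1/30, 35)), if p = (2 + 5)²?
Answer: -1096356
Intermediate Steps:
p = 49 (p = 7² = 49)
a(x, l) = -49 (a(x, l) = -1*49 = -49)
-844*(1348 + a(1/30, 35)) = -844*(1348 - 49) = -844*1299 = -1096356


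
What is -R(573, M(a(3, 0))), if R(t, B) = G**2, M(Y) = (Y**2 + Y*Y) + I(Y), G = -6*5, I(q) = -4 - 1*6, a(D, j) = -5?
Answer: -900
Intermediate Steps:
I(q) = -10 (I(q) = -4 - 6 = -10)
G = -30
M(Y) = -10 + 2*Y**2 (M(Y) = (Y**2 + Y*Y) - 10 = (Y**2 + Y**2) - 10 = 2*Y**2 - 10 = -10 + 2*Y**2)
R(t, B) = 900 (R(t, B) = (-30)**2 = 900)
-R(573, M(a(3, 0))) = -1*900 = -900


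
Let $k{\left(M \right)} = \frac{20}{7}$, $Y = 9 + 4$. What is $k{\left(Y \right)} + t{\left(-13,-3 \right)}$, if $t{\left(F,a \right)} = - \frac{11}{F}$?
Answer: $\frac{337}{91} \approx 3.7033$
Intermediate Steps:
$Y = 13$
$k{\left(M \right)} = \frac{20}{7}$ ($k{\left(M \right)} = 20 \cdot \frac{1}{7} = \frac{20}{7}$)
$k{\left(Y \right)} + t{\left(-13,-3 \right)} = \frac{20}{7} - \frac{11}{-13} = \frac{20}{7} - - \frac{11}{13} = \frac{20}{7} + \frac{11}{13} = \frac{337}{91}$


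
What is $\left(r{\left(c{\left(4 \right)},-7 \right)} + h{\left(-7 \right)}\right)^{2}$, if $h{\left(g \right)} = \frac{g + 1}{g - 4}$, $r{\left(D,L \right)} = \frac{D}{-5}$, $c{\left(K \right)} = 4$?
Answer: $\frac{196}{3025} \approx 0.064793$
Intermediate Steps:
$r{\left(D,L \right)} = - \frac{D}{5}$ ($r{\left(D,L \right)} = D \left(- \frac{1}{5}\right) = - \frac{D}{5}$)
$h{\left(g \right)} = \frac{1 + g}{-4 + g}$
$\left(r{\left(c{\left(4 \right)},-7 \right)} + h{\left(-7 \right)}\right)^{2} = \left(\left(- \frac{1}{5}\right) 4 + \frac{1 - 7}{-4 - 7}\right)^{2} = \left(- \frac{4}{5} + \frac{1}{-11} \left(-6\right)\right)^{2} = \left(- \frac{4}{5} - - \frac{6}{11}\right)^{2} = \left(- \frac{4}{5} + \frac{6}{11}\right)^{2} = \left(- \frac{14}{55}\right)^{2} = \frac{196}{3025}$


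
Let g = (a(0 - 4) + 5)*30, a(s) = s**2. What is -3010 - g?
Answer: -3640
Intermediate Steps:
g = 630 (g = ((0 - 4)**2 + 5)*30 = ((-4)**2 + 5)*30 = (16 + 5)*30 = 21*30 = 630)
-3010 - g = -3010 - 1*630 = -3010 - 630 = -3640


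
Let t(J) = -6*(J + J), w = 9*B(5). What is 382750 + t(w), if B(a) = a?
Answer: 382210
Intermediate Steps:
w = 45 (w = 9*5 = 45)
t(J) = -12*J
382750 + t(w) = 382750 - 12*45 = 382750 - 540 = 382210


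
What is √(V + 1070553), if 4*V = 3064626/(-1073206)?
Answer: √1233031203911262369/1073206 ≈ 1034.7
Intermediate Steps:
V = -1532313/2146412 (V = (3064626/(-1073206))/4 = (3064626*(-1/1073206))/4 = (¼)*(-1532313/536603) = -1532313/2146412 ≈ -0.71389)
√(V + 1070553) = √(-1532313/2146412 + 1070553) = √(2297846273523/2146412) = √1233031203911262369/1073206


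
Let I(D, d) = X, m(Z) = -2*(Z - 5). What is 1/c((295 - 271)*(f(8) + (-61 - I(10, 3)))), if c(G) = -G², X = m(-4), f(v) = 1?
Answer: -1/3504384 ≈ -2.8536e-7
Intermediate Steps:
m(Z) = 10 - 2*Z (m(Z) = -2*(-5 + Z) = 10 - 2*Z)
X = 18 (X = 10 - 2*(-4) = 10 + 8 = 18)
I(D, d) = 18
1/c((295 - 271)*(f(8) + (-61 - I(10, 3)))) = 1/(-((295 - 271)*(1 + (-61 - 1*18)))²) = 1/(-(24*(1 + (-61 - 18)))²) = 1/(-(24*(1 - 79))²) = 1/(-(24*(-78))²) = 1/(-1*(-1872)²) = 1/(-1*3504384) = 1/(-3504384) = -1/3504384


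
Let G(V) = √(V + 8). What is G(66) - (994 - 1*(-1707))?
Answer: -2701 + √74 ≈ -2692.4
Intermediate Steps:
G(V) = √(8 + V)
G(66) - (994 - 1*(-1707)) = √(8 + 66) - (994 - 1*(-1707)) = √74 - (994 + 1707) = √74 - 1*2701 = √74 - 2701 = -2701 + √74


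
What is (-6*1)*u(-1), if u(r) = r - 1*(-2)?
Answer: -6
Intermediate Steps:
u(r) = 2 + r (u(r) = r + 2 = 2 + r)
(-6*1)*u(-1) = (-6*1)*(2 - 1) = -6*1 = -6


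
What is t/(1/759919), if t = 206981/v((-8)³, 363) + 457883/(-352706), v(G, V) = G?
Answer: -27827427005154379/90292736 ≈ -3.0819e+8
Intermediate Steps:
t = -36618938341/90292736 (t = 206981/((-8)³) + 457883/(-352706) = 206981/(-512) + 457883*(-1/352706) = 206981*(-1/512) - 457883/352706 = -206981/512 - 457883/352706 = -36618938341/90292736 ≈ -405.56)
t/(1/759919) = -36618938341/(90292736*(1/759919)) = -36618938341/(90292736*1/759919) = -36618938341/90292736*759919 = -27827427005154379/90292736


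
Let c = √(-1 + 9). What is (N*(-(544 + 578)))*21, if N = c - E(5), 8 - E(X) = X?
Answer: 70686 - 47124*√2 ≈ 4042.6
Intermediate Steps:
c = 2*√2 (c = √8 = 2*√2 ≈ 2.8284)
E(X) = 8 - X
N = -3 + 2*√2 (N = 2*√2 - (8 - 1*5) = 2*√2 - (8 - 5) = 2*√2 - 1*3 = 2*√2 - 3 = -3 + 2*√2 ≈ -0.17157)
(N*(-(544 + 578)))*21 = ((-3 + 2*√2)*(-(544 + 578)))*21 = ((-3 + 2*√2)*(-34/(1/(3 + (13 + 17)))))*21 = ((-3 + 2*√2)*(-34/(1/(3 + 30))))*21 = ((-3 + 2*√2)*(-34/(1/33)))*21 = ((-3 + 2*√2)*(-34/1/33))*21 = ((-3 + 2*√2)*(-34*33))*21 = ((-3 + 2*√2)*(-1122))*21 = (3366 - 2244*√2)*21 = 70686 - 47124*√2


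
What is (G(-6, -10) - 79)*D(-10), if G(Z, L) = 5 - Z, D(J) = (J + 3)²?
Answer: -3332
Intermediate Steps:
D(J) = (3 + J)²
(G(-6, -10) - 79)*D(-10) = ((5 - 1*(-6)) - 79)*(3 - 10)² = ((5 + 6) - 79)*(-7)² = (11 - 79)*49 = -68*49 = -3332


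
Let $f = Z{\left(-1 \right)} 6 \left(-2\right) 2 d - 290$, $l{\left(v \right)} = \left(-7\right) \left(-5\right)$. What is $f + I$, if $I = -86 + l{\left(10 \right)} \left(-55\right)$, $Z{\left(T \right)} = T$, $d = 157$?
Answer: $1467$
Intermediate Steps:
$l{\left(v \right)} = 35$
$f = 3478$ ($f = - 6 \left(-2\right) 2 \cdot 157 - 290 = \left(-1\right) \left(-12\right) 2 \cdot 157 - 290 = 12 \cdot 2 \cdot 157 - 290 = 24 \cdot 157 - 290 = 3768 - 290 = 3478$)
$I = -2011$ ($I = -86 + 35 \left(-55\right) = -86 - 1925 = -2011$)
$f + I = 3478 - 2011 = 1467$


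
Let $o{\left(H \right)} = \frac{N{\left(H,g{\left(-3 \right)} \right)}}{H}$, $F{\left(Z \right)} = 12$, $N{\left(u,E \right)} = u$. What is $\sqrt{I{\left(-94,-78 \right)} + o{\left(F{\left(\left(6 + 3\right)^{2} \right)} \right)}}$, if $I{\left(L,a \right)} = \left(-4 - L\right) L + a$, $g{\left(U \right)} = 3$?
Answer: $i \sqrt{8537} \approx 92.396 i$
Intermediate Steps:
$I{\left(L,a \right)} = a + L \left(-4 - L\right)$ ($I{\left(L,a \right)} = L \left(-4 - L\right) + a = a + L \left(-4 - L\right)$)
$o{\left(H \right)} = 1$ ($o{\left(H \right)} = \frac{H}{H} = 1$)
$\sqrt{I{\left(-94,-78 \right)} + o{\left(F{\left(\left(6 + 3\right)^{2} \right)} \right)}} = \sqrt{\left(-78 - \left(-94\right)^{2} - -376\right) + 1} = \sqrt{\left(-78 - 8836 + 376\right) + 1} = \sqrt{-8538 + 1} = \sqrt{-8537} = i \sqrt{8537}$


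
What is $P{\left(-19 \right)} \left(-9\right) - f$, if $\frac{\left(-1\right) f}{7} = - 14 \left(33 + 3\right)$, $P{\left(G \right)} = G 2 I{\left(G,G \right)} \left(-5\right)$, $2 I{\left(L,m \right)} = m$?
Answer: $12717$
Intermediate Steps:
$I{\left(L,m \right)} = \frac{m}{2}$
$P{\left(G \right)} = - 5 G^{2}$ ($P{\left(G \right)} = G 2 \frac{G}{2} \left(-5\right) = 2 G \frac{G}{2} \left(-5\right) = G^{2} \left(-5\right) = - 5 G^{2}$)
$f = 3528$ ($f = - 7 \left(- 14 \left(33 + 3\right)\right) = - 7 \left(\left(-14\right) 36\right) = \left(-7\right) \left(-504\right) = 3528$)
$P{\left(-19 \right)} \left(-9\right) - f = - 5 \left(-19\right)^{2} \left(-9\right) - 3528 = \left(-5\right) 361 \left(-9\right) - 3528 = \left(-1805\right) \left(-9\right) - 3528 = 16245 - 3528 = 12717$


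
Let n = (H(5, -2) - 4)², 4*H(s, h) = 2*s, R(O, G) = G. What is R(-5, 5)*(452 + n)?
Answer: 9085/4 ≈ 2271.3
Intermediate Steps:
H(s, h) = s/2 (H(s, h) = (2*s)/4 = s/2)
n = 9/4 (n = ((½)*5 - 4)² = (5/2 - 4)² = (-3/2)² = 9/4 ≈ 2.2500)
R(-5, 5)*(452 + n) = 5*(452 + 9/4) = 5*(1817/4) = 9085/4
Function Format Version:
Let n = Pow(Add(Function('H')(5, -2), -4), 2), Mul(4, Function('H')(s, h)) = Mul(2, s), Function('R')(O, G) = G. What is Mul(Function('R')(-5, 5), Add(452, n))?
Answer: Rational(9085, 4) ≈ 2271.3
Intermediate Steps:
Function('H')(s, h) = Mul(Rational(1, 2), s) (Function('H')(s, h) = Mul(Rational(1, 4), Mul(2, s)) = Mul(Rational(1, 2), s))
n = Rational(9, 4) (n = Pow(Add(Mul(Rational(1, 2), 5), -4), 2) = Pow(Add(Rational(5, 2), -4), 2) = Pow(Rational(-3, 2), 2) = Rational(9, 4) ≈ 2.2500)
Mul(Function('R')(-5, 5), Add(452, n)) = Mul(5, Add(452, Rational(9, 4))) = Mul(5, Rational(1817, 4)) = Rational(9085, 4)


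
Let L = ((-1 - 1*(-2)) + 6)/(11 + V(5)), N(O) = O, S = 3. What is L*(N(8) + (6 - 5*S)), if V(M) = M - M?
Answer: -7/11 ≈ -0.63636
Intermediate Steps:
V(M) = 0
L = 7/11 (L = ((-1 - 1*(-2)) + 6)/(11 + 0) = ((-1 + 2) + 6)/11 = (1 + 6)*(1/11) = 7*(1/11) = 7/11 ≈ 0.63636)
L*(N(8) + (6 - 5*S)) = 7*(8 + (6 - 5*3))/11 = 7*(8 + (6 - 15))/11 = 7*(8 - 9)/11 = (7/11)*(-1) = -7/11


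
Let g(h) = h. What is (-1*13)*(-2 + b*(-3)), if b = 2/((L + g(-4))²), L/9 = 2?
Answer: 2587/98 ≈ 26.398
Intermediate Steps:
L = 18 (L = 9*2 = 18)
b = 1/98 (b = 2/((18 - 4)²) = 2/(14²) = 2/196 = 2*(1/196) = 1/98 ≈ 0.010204)
(-1*13)*(-2 + b*(-3)) = (-1*13)*(-2 + (1/98)*(-3)) = -13*(-2 - 3/98) = -13*(-199/98) = 2587/98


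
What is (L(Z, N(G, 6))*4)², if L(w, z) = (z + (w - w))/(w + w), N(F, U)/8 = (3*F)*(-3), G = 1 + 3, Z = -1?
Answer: 331776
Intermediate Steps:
G = 4
N(F, U) = -72*F (N(F, U) = 8*((3*F)*(-3)) = 8*(-9*F) = -72*F)
L(w, z) = z/(2*w) (L(w, z) = (z + 0)/((2*w)) = z*(1/(2*w)) = z/(2*w))
(L(Z, N(G, 6))*4)² = (((½)*(-72*4)/(-1))*4)² = (((½)*(-288)*(-1))*4)² = (144*4)² = 576² = 331776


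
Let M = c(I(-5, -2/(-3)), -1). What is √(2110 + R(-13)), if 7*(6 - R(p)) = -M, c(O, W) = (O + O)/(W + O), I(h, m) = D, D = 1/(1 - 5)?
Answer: √2592170/35 ≈ 46.001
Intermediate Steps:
D = -¼ (D = 1/(-4) = -¼ ≈ -0.25000)
I(h, m) = -¼
c(O, W) = 2*O/(O + W) (c(O, W) = (2*O)/(O + W) = 2*O/(O + W))
M = ⅖ (M = 2*(-¼)/(-¼ - 1) = 2*(-¼)/(-5/4) = 2*(-¼)*(-⅘) = ⅖ ≈ 0.40000)
R(p) = 212/35 (R(p) = 6 - (-1)*2/(7*5) = 6 - ⅐*(-⅖) = 6 + 2/35 = 212/35)
√(2110 + R(-13)) = √(2110 + 212/35) = √(74062/35) = √2592170/35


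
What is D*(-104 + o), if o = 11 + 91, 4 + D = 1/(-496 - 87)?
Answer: 4666/583 ≈ 8.0034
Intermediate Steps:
D = -2333/583 (D = -4 + 1/(-496 - 87) = -4 + 1/(-583) = -4 - 1/583 = -2333/583 ≈ -4.0017)
o = 102
D*(-104 + o) = -2333*(-104 + 102)/583 = -2333/583*(-2) = 4666/583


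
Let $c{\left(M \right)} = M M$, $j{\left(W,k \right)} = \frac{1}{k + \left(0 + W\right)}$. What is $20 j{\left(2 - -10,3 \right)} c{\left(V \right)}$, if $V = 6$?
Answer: $48$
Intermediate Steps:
$j{\left(W,k \right)} = \frac{1}{W + k}$ ($j{\left(W,k \right)} = \frac{1}{k + W} = \frac{1}{W + k}$)
$c{\left(M \right)} = M^{2}$
$20 j{\left(2 - -10,3 \right)} c{\left(V \right)} = \frac{20}{\left(2 - -10\right) + 3} \cdot 6^{2} = \frac{20}{\left(2 + 10\right) + 3} \cdot 36 = \frac{20}{12 + 3} \cdot 36 = \frac{20}{15} \cdot 36 = 20 \cdot \frac{1}{15} \cdot 36 = \frac{4}{3} \cdot 36 = 48$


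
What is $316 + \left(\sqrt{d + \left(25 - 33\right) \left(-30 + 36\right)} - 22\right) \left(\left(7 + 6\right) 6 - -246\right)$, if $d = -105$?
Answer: $-6812 + 972 i \sqrt{17} \approx -6812.0 + 4007.7 i$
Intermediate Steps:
$316 + \left(\sqrt{d + \left(25 - 33\right) \left(-30 + 36\right)} - 22\right) \left(\left(7 + 6\right) 6 - -246\right) = 316 + \left(\sqrt{-105 + \left(25 - 33\right) \left(-30 + 36\right)} - 22\right) \left(\left(7 + 6\right) 6 - -246\right) = 316 + \left(\sqrt{-105 - 48} - 22\right) \left(13 \cdot 6 + 246\right) = 316 + \left(\sqrt{-105 - 48} - 22\right) \left(78 + 246\right) = 316 + \left(\sqrt{-153} - 22\right) 324 = 316 + \left(3 i \sqrt{17} - 22\right) 324 = 316 + \left(-22 + 3 i \sqrt{17}\right) 324 = 316 - \left(7128 - 972 i \sqrt{17}\right) = -6812 + 972 i \sqrt{17}$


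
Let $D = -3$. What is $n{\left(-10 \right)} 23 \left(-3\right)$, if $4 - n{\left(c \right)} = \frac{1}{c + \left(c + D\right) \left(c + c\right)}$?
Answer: $- \frac{68931}{250} \approx -275.72$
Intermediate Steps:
$n{\left(c \right)} = 4 - \frac{1}{c + 2 c \left(-3 + c\right)}$ ($n{\left(c \right)} = 4 - \frac{1}{c + \left(c - 3\right) \left(c + c\right)} = 4 - \frac{1}{c + \left(-3 + c\right) 2 c} = 4 - \frac{1}{c + 2 c \left(-3 + c\right)}$)
$n{\left(-10 \right)} 23 \left(-3\right) = \frac{-1 - -200 + 8 \left(-10\right)^{2}}{\left(-10\right) \left(-5 + 2 \left(-10\right)\right)} 23 \left(-3\right) = - \frac{-1 + 200 + 8 \cdot 100}{10 \left(-5 - 20\right)} 23 \left(-3\right) = - \frac{-1 + 200 + 800}{10 \left(-25\right)} 23 \left(-3\right) = \left(- \frac{1}{10}\right) \left(- \frac{1}{25}\right) 999 \cdot 23 \left(-3\right) = \frac{999}{250} \cdot 23 \left(-3\right) = \frac{22977}{250} \left(-3\right) = - \frac{68931}{250}$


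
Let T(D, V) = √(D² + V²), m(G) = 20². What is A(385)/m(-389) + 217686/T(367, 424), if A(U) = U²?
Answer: 5929/16 + 217686*√314465/314465 ≈ 758.75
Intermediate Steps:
m(G) = 400
A(385)/m(-389) + 217686/T(367, 424) = 385²/400 + 217686/(√(367² + 424²)) = 148225*(1/400) + 217686/(√(134689 + 179776)) = 5929/16 + 217686/(√314465) = 5929/16 + 217686*(√314465/314465) = 5929/16 + 217686*√314465/314465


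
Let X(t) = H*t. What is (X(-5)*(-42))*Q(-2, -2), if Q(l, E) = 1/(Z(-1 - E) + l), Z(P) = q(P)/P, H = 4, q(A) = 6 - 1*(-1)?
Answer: 168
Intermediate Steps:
q(A) = 7 (q(A) = 6 + 1 = 7)
Z(P) = 7/P
Q(l, E) = 1/(l + 7/(-1 - E)) (Q(l, E) = 1/(7/(-1 - E) + l) = 1/(l + 7/(-1 - E)))
X(t) = 4*t
(X(-5)*(-42))*Q(-2, -2) = ((4*(-5))*(-42))*((1 - 2)/(-7 - 2*(1 - 2))) = (-20*(-42))*(-1/(-7 - 2*(-1))) = 840*(-1/(-7 + 2)) = 840*(-1/(-5)) = 840*(-⅕*(-1)) = 840*(⅕) = 168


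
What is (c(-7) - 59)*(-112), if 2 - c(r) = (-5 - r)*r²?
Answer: 17360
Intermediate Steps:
c(r) = 2 - r²*(-5 - r) (c(r) = 2 - (-5 - r)*r² = 2 - r²*(-5 - r))
(c(-7) - 59)*(-112) = ((2 + (-7)³ + 5*(-7)²) - 59)*(-112) = ((2 - 343 + 5*49) - 59)*(-112) = ((2 - 343 + 245) - 59)*(-112) = (-96 - 59)*(-112) = -155*(-112) = 17360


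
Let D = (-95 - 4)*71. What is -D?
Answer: 7029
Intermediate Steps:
D = -7029 (D = -99*71 = -7029)
-D = -1*(-7029) = 7029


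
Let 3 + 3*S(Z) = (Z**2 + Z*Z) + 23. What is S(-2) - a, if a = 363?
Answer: -1061/3 ≈ -353.67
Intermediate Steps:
S(Z) = 20/3 + 2*Z**2/3 (S(Z) = -1 + ((Z**2 + Z*Z) + 23)/3 = -1 + ((Z**2 + Z**2) + 23)/3 = -1 + (2*Z**2 + 23)/3 = -1 + (23 + 2*Z**2)/3 = -1 + (23/3 + 2*Z**2/3) = 20/3 + 2*Z**2/3)
S(-2) - a = (20/3 + (2/3)*(-2)**2) - 1*363 = (20/3 + (2/3)*4) - 363 = (20/3 + 8/3) - 363 = 28/3 - 363 = -1061/3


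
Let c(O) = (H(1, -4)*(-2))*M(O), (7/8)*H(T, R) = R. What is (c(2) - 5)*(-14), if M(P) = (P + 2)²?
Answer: -1978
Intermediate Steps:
M(P) = (2 + P)²
H(T, R) = 8*R/7
c(O) = 64*(2 + O)²/7 (c(O) = (((8/7)*(-4))*(-2))*(2 + O)² = (-32/7*(-2))*(2 + O)² = 64*(2 + O)²/7)
(c(2) - 5)*(-14) = (64*(2 + 2)²/7 - 5)*(-14) = ((64/7)*4² - 5)*(-14) = ((64/7)*16 - 5)*(-14) = (1024/7 - 5)*(-14) = (989/7)*(-14) = -1978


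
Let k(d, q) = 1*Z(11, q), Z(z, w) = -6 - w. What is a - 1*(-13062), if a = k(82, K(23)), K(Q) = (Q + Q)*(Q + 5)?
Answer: 11768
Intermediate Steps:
K(Q) = 2*Q*(5 + Q) (K(Q) = (2*Q)*(5 + Q) = 2*Q*(5 + Q))
k(d, q) = -6 - q (k(d, q) = 1*(-6 - q) = -6 - q)
a = -1294 (a = -6 - 2*23*(5 + 23) = -6 - 2*23*28 = -6 - 1*1288 = -6 - 1288 = -1294)
a - 1*(-13062) = -1294 - 1*(-13062) = -1294 + 13062 = 11768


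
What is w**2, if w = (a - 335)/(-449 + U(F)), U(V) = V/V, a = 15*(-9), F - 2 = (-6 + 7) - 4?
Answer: 55225/50176 ≈ 1.1006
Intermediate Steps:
F = -1 (F = 2 + ((-6 + 7) - 4) = 2 + (1 - 4) = 2 - 3 = -1)
a = -135
U(V) = 1
w = 235/224 (w = (-135 - 335)/(-449 + 1) = -470/(-448) = -470*(-1/448) = 235/224 ≈ 1.0491)
w**2 = (235/224)**2 = 55225/50176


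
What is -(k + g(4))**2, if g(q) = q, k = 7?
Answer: -121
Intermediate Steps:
-(k + g(4))**2 = -(7 + 4)**2 = -1*11**2 = -1*121 = -121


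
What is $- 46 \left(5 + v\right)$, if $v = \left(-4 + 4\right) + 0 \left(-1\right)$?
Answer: $-230$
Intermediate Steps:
$v = 0$ ($v = 0 + 0 = 0$)
$- 46 \left(5 + v\right) = - 46 \left(5 + 0\right) = \left(-46\right) 5 = -230$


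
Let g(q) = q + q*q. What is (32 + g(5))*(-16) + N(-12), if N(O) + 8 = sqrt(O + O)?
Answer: -1000 + 2*I*sqrt(6) ≈ -1000.0 + 4.899*I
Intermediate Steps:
N(O) = -8 + sqrt(2)*sqrt(O) (N(O) = -8 + sqrt(O + O) = -8 + sqrt(2*O) = -8 + sqrt(2)*sqrt(O))
g(q) = q + q**2
(32 + g(5))*(-16) + N(-12) = (32 + 5*(1 + 5))*(-16) + (-8 + sqrt(2)*sqrt(-12)) = (32 + 5*6)*(-16) + (-8 + sqrt(2)*(2*I*sqrt(3))) = (32 + 30)*(-16) + (-8 + 2*I*sqrt(6)) = 62*(-16) + (-8 + 2*I*sqrt(6)) = -992 + (-8 + 2*I*sqrt(6)) = -1000 + 2*I*sqrt(6)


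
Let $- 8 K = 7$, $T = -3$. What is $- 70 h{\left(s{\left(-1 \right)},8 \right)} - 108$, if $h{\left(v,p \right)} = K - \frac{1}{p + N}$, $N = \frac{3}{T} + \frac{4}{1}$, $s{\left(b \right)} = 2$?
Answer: $- \frac{1777}{44} \approx -40.386$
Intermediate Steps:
$N = 3$ ($N = \frac{3}{-3} + \frac{4}{1} = 3 \left(- \frac{1}{3}\right) + 4 \cdot 1 = -1 + 4 = 3$)
$K = - \frac{7}{8}$ ($K = \left(- \frac{1}{8}\right) 7 = - \frac{7}{8} \approx -0.875$)
$h{\left(v,p \right)} = - \frac{7}{8} - \frac{1}{3 + p}$ ($h{\left(v,p \right)} = - \frac{7}{8} - \frac{1}{p + 3} = - \frac{7}{8} - \frac{1}{3 + p}$)
$- 70 h{\left(s{\left(-1 \right)},8 \right)} - 108 = - 70 \frac{-29 - 56}{8 \left(3 + 8\right)} - 108 = - 70 \frac{-29 - 56}{8 \cdot 11} - 108 = - 70 \cdot \frac{1}{8} \cdot \frac{1}{11} \left(-85\right) - 108 = \left(-70\right) \left(- \frac{85}{88}\right) - 108 = \frac{2975}{44} - 108 = - \frac{1777}{44}$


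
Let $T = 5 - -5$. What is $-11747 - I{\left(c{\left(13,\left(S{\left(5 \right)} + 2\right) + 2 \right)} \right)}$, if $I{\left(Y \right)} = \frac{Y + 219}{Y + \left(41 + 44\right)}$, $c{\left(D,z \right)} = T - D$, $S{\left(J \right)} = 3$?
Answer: $- \frac{481735}{41} \approx -11750.0$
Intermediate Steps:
$T = 10$ ($T = 5 + 5 = 10$)
$c{\left(D,z \right)} = 10 - D$
$I{\left(Y \right)} = \frac{219 + Y}{85 + Y}$ ($I{\left(Y \right)} = \frac{219 + Y}{Y + 85} = \frac{219 + Y}{85 + Y}$)
$-11747 - I{\left(c{\left(13,\left(S{\left(5 \right)} + 2\right) + 2 \right)} \right)} = -11747 - \frac{219 + \left(10 - 13\right)}{85 + \left(10 - 13\right)} = -11747 - \frac{219 - 3}{85 - 3} = -11747 - \frac{1}{82} \cdot 216 = -11747 - \frac{108}{41} = - \frac{481735}{41}$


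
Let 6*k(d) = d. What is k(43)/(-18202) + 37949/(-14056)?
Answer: -1036272649/383770968 ≈ -2.7002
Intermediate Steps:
k(d) = d/6
k(43)/(-18202) + 37949/(-14056) = ((⅙)*43)/(-18202) + 37949/(-14056) = (43/6)*(-1/18202) + 37949*(-1/14056) = -43/109212 - 37949/14056 = -1036272649/383770968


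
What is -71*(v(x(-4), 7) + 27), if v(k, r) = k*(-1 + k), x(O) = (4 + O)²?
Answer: -1917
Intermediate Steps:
-71*(v(x(-4), 7) + 27) = -71*((4 - 4)²*(-1 + (4 - 4)²) + 27) = -71*(0²*(-1 + 0²) + 27) = -71*(0*(-1 + 0) + 27) = -71*(0*(-1) + 27) = -71*(0 + 27) = -71*27 = -1917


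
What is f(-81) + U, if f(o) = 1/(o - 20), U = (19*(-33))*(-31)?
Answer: 1963136/101 ≈ 19437.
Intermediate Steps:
U = 19437 (U = -627*(-31) = 19437)
f(o) = 1/(-20 + o)
f(-81) + U = 1/(-20 - 81) + 19437 = 1/(-101) + 19437 = -1/101 + 19437 = 1963136/101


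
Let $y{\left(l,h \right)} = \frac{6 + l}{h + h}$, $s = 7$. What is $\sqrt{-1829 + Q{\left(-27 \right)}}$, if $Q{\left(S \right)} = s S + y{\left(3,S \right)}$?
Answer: $\frac{i \sqrt{72654}}{6} \approx 44.924 i$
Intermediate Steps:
$y{\left(l,h \right)} = \frac{6 + l}{2 h}$
$Q{\left(S \right)} = 7 S + \frac{9}{2 S}$ ($Q{\left(S \right)} = 7 S + \frac{6 + 3}{2 S} = 7 S + \frac{1}{2} \frac{1}{S} 9 = 7 S + \frac{9}{2 S}$)
$\sqrt{-1829 + Q{\left(-27 \right)}} = \sqrt{-1829 + \left(7 \left(-27\right) + \frac{9}{2 \left(-27\right)}\right)} = \sqrt{-1829 + \left(-189 + \frac{9}{2} \left(- \frac{1}{27}\right)\right)} = \sqrt{-1829 - \frac{1135}{6}} = \sqrt{- \frac{12109}{6}} = \frac{i \sqrt{72654}}{6}$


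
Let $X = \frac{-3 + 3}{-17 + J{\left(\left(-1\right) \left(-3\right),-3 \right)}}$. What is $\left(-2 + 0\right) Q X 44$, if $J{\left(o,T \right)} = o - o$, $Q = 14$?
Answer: $0$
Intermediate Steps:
$J{\left(o,T \right)} = 0$
$X = 0$ ($X = \frac{-3 + 3}{-17 + 0} = \frac{0}{-17} = 0 \left(- \frac{1}{17}\right) = 0$)
$\left(-2 + 0\right) Q X 44 = \left(-2 + 0\right) 14 \cdot 0 \cdot 44 = \left(-2\right) 14 \cdot 0 \cdot 44 = \left(-28\right) 0 \cdot 44 = 0 \cdot 44 = 0$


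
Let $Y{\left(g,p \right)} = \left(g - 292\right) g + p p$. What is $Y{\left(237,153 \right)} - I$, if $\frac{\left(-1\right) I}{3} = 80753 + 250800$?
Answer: $1005033$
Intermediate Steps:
$Y{\left(g,p \right)} = p^{2} + g \left(-292 + g\right)$ ($Y{\left(g,p \right)} = \left(-292 + g\right) g + p^{2} = g \left(-292 + g\right) + p^{2} = p^{2} + g \left(-292 + g\right)$)
$I = -994659$ ($I = - 3 \left(80753 + 250800\right) = \left(-3\right) 331553 = -994659$)
$Y{\left(237,153 \right)} - I = \left(237^{2} + 153^{2} - 69204\right) - -994659 = \left(56169 + 23409 - 69204\right) + 994659 = 10374 + 994659 = 1005033$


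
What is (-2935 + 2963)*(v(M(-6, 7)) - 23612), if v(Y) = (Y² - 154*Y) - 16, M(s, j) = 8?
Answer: -694288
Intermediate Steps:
v(Y) = -16 + Y² - 154*Y
(-2935 + 2963)*(v(M(-6, 7)) - 23612) = (-2935 + 2963)*((-16 + 8² - 154*8) - 23612) = 28*((-16 + 64 - 1232) - 23612) = 28*(-1184 - 23612) = 28*(-24796) = -694288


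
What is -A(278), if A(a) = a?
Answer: -278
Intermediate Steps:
-A(278) = -1*278 = -278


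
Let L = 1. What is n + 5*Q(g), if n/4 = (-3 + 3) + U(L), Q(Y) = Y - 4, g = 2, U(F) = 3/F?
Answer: 2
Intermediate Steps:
Q(Y) = -4 + Y
n = 12 (n = 4*((-3 + 3) + 3/1) = 4*(0 + 3*1) = 4*(0 + 3) = 4*3 = 12)
n + 5*Q(g) = 12 + 5*(-4 + 2) = 12 + 5*(-2) = 12 - 10 = 2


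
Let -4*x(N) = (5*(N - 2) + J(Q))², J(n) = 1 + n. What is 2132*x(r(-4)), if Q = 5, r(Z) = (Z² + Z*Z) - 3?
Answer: -10596573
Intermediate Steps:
r(Z) = -3 + 2*Z² (r(Z) = (Z² + Z²) - 3 = 2*Z² - 3 = -3 + 2*Z²)
x(N) = -(-4 + 5*N)²/4 (x(N) = -(5*(N - 2) + (1 + 5))²/4 = -(5*(-2 + N) + 6)²/4 = -((-10 + 5*N) + 6)²/4 = -(-4 + 5*N)²/4)
2132*x(r(-4)) = 2132*(-(-4 + 5*(-3 + 2*(-4)²))²/4) = 2132*(-(-4 + 5*(-3 + 2*16))²/4) = 2132*(-(-4 + 5*(-3 + 32))²/4) = 2132*(-(-4 + 5*29)²/4) = 2132*(-(-4 + 145)²/4) = 2132*(-¼*141²) = 2132*(-¼*19881) = 2132*(-19881/4) = -10596573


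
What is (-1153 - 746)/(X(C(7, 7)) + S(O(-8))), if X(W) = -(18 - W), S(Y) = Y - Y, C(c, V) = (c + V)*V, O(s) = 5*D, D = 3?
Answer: -1899/80 ≈ -23.737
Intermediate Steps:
O(s) = 15 (O(s) = 5*3 = 15)
C(c, V) = V*(V + c) (C(c, V) = (V + c)*V = V*(V + c))
S(Y) = 0
X(W) = -18 + W
(-1153 - 746)/(X(C(7, 7)) + S(O(-8))) = (-1153 - 746)/((-18 + 7*(7 + 7)) + 0) = -1899/((-18 + 7*14) + 0) = -1899/((-18 + 98) + 0) = -1899/(80 + 0) = -1899/80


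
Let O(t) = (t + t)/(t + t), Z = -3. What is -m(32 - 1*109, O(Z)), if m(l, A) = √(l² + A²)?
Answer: -√5930 ≈ -77.006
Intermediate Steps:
O(t) = 1 (O(t) = (2*t)/((2*t)) = (2*t)*(1/(2*t)) = 1)
m(l, A) = √(A² + l²)
-m(32 - 1*109, O(Z)) = -√(1² + (32 - 1*109)²) = -√(1 + (32 - 109)²) = -√(1 + (-77)²) = -√(1 + 5929) = -√5930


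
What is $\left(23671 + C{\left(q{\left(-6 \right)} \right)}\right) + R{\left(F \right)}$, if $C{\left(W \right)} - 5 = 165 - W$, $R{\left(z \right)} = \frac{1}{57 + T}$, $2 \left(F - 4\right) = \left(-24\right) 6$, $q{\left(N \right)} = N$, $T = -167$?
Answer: $\frac{2623169}{110} \approx 23847.0$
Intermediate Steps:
$F = -68$ ($F = 4 + \frac{\left(-24\right) 6}{2} = 4 + \frac{1}{2} \left(-144\right) = 4 - 72 = -68$)
$R{\left(z \right)} = - \frac{1}{110}$ ($R{\left(z \right)} = \frac{1}{57 - 167} = \frac{1}{-110} = - \frac{1}{110}$)
$C{\left(W \right)} = 170 - W$ ($C{\left(W \right)} = 5 - \left(-165 + W\right) = 170 - W$)
$\left(23671 + C{\left(q{\left(-6 \right)} \right)}\right) + R{\left(F \right)} = \left(23671 + \left(170 - -6\right)\right) - \frac{1}{110} = \left(23671 + \left(170 + 6\right)\right) - \frac{1}{110} = \left(23671 + 176\right) - \frac{1}{110} = 23847 - \frac{1}{110} = \frac{2623169}{110}$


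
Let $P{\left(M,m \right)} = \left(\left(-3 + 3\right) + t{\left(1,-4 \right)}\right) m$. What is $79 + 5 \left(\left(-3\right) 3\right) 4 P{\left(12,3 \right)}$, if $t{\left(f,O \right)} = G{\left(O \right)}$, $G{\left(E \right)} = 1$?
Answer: $-461$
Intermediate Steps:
$t{\left(f,O \right)} = 1$
$P{\left(M,m \right)} = m$ ($P{\left(M,m \right)} = \left(\left(-3 + 3\right) + 1\right) m = \left(0 + 1\right) m = 1 m = m$)
$79 + 5 \left(\left(-3\right) 3\right) 4 P{\left(12,3 \right)} = 79 + 5 \left(\left(-3\right) 3\right) 4 \cdot 3 = 79 + 5 \left(-9\right) 4 \cdot 3 = 79 + \left(-45\right) 4 \cdot 3 = 79 - 540 = -461$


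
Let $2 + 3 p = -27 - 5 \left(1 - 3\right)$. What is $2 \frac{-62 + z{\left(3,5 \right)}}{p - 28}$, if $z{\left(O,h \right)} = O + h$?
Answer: $\frac{324}{103} \approx 3.1456$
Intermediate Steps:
$p = - \frac{19}{3}$ ($p = - \frac{2}{3} + \frac{-27 - 5 \left(1 - 3\right)}{3} = - \frac{2}{3} + \frac{-27 - -10}{3} = - \frac{2}{3} + \frac{-27 + 10}{3} = - \frac{2}{3} + \frac{1}{3} \left(-17\right) = - \frac{2}{3} - \frac{17}{3} = - \frac{19}{3} \approx -6.3333$)
$2 \frac{-62 + z{\left(3,5 \right)}}{p - 28} = 2 \frac{-62 + \left(3 + 5\right)}{- \frac{19}{3} - 28} = 2 \frac{-62 + 8}{- \frac{103}{3}} = 2 \left(\left(-54\right) \left(- \frac{3}{103}\right)\right) = 2 \cdot \frac{162}{103} = \frac{324}{103}$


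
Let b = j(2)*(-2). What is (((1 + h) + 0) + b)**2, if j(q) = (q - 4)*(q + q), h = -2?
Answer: 225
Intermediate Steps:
j(q) = 2*q*(-4 + q) (j(q) = (-4 + q)*(2*q) = 2*q*(-4 + q))
b = 16 (b = (2*2*(-4 + 2))*(-2) = (2*2*(-2))*(-2) = -8*(-2) = 16)
(((1 + h) + 0) + b)**2 = (((1 - 2) + 0) + 16)**2 = ((-1 + 0) + 16)**2 = (-1 + 16)**2 = 15**2 = 225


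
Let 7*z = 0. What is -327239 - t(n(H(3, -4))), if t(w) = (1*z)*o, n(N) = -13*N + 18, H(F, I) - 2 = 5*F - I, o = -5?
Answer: -327239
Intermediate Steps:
H(F, I) = 2 - I + 5*F (H(F, I) = 2 + (5*F - I) = 2 + (-I + 5*F) = 2 - I + 5*F)
z = 0 (z = (⅐)*0 = 0)
n(N) = 18 - 13*N
t(w) = 0 (t(w) = (1*0)*(-5) = 0*(-5) = 0)
-327239 - t(n(H(3, -4))) = -327239 - 1*0 = -327239 + 0 = -327239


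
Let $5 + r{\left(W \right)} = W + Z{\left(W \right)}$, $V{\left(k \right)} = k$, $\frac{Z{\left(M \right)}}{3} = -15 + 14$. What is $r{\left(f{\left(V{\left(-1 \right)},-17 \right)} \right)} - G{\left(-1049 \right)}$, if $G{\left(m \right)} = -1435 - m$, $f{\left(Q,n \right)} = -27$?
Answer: $351$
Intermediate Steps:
$Z{\left(M \right)} = -3$ ($Z{\left(M \right)} = 3 \left(-15 + 14\right) = 3 \left(-1\right) = -3$)
$r{\left(W \right)} = -8 + W$ ($r{\left(W \right)} = -5 + \left(W - 3\right) = -5 + \left(-3 + W\right) = -8 + W$)
$r{\left(f{\left(V{\left(-1 \right)},-17 \right)} \right)} - G{\left(-1049 \right)} = \left(-8 - 27\right) - \left(-1435 - -1049\right) = -35 - \left(-1435 + 1049\right) = -35 - -386 = -35 + 386 = 351$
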